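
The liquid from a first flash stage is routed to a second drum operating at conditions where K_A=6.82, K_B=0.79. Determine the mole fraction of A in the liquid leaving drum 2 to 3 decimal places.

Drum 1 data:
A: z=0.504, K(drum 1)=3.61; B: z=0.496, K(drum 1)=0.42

Drum 1:
Material balance + equilibrium reduce to Σ zᵢ(Kᵢ−1)/(1+ψ₁(Kᵢ−1)) = 0.
g(0) = ΣzᵢKᵢ − 1 = 1.028 and g(1) = 1 − Σzᵢ/Kᵢ = -0.321, so a root lies in (0, 1).
Newton–Raphson from ψ₁ = 0.5:
  ψ₁ = 0.500: g = 0.1655, g' = -0.977 → ψ₁ = 0.669
  ψ₁ = 0.669: g = 0.0086, g' = -0.901 → ψ₁ = 0.679
Converged at ψ₁ = 0.679.
Drum-1 compositions:
  A: x = 0.182, y = 0.656
  B: x = 0.818, y = 0.344
Drum-2 feed = drum-1 liquid: z₂ = (0.1818, 0.8182).
Drum 2:
Material balance + equilibrium reduce to Σ zᵢ(Kᵢ−1)/(1+ψ₂(Kᵢ−1)) = 0.
Feasibility: ΣzᵢKᵢ = 1.886, Σzᵢ/Kᵢ = 1.062 — both > 1, two phases present.
Binary case is linear: z₁(K₁−1)(1+ψ₂(K₂−1)) + z₂(K₂−1)(1+ψ₂(K₁−1)) = 0
⇒ ψ₂ = [z₁(K₁−1)+z₂(K₂−1)] / [−(K₁−1)(K₂−1)] = 0.8864/1.2222 = 0.725
  A: x = 0.035, y = 0.238
  B: x = 0.965, y = 0.762

x_A (drum 2) = 0.035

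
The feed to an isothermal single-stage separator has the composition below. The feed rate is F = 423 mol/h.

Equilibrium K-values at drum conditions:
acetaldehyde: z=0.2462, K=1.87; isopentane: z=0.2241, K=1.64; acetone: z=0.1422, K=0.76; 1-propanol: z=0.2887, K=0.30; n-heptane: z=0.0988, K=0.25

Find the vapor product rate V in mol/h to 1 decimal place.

Newton iteration, β⁰ = 0.5:
  β = 0.5000: g = -0.21033, g' = -0.6308 → β = 0.1666
  β = 0.1666: g = -0.03231, g' = -0.4799 → β = 0.0993
  β = 0.0993: g = -0.00017, g' = -0.4759 → β = 0.0989
Converged at β = 0.0989.
Then V = β·F = 0.0989·423 = 41.8 mol/h and L = F − V = 381.2 mol/h.

V = 41.8 mol/h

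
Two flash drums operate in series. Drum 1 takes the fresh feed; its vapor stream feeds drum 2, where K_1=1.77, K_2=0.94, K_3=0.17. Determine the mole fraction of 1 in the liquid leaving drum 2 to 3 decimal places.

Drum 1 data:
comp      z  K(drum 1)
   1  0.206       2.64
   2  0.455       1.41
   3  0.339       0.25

x_1 (drum 2) = 0.247

Drum 1:
Material balance + equilibrium reduce to Σ zᵢ(Kᵢ−1)/(1+ψ₁(Kᵢ−1)) = 0.
Feasibility: ΣzᵢKᵢ = 1.270, Σzᵢ/Kᵢ = 1.757 — both > 1, two phases present.
Iterate (Newton) starting at ψ₁ = 0.6:
  ψ₁ = 0.600: g = -0.1423, g' = -0.820 → ψ₁ = 0.427
  ψ₁ = 0.427: g = -0.0163, g' = -0.660 → ψ₁ = 0.402
Converged at ψ₁ = 0.402.
Drum-1 compositions:
  1: x = 0.124, y = 0.328
  2: x = 0.391, y = 0.551
  3: x = 0.485, y = 0.121
Drum-2 feed = drum-1 vapor: z₂ = (0.3279, 0.5508, 0.1213).
Drum 2:
Newton iteration, ψ₂⁰ = 0.48:
  ψ₂ = 0.480: g = -0.0170, g' = -0.337 → ψ₂ = 0.429
  ψ₂ = 0.429: g = -0.0006, g' = -0.314 → ψ₂ = 0.427
Converged at ψ₂ = 0.427.
  1: x = 0.247, y = 0.437
  2: x = 0.565, y = 0.531
  3: x = 0.188, y = 0.032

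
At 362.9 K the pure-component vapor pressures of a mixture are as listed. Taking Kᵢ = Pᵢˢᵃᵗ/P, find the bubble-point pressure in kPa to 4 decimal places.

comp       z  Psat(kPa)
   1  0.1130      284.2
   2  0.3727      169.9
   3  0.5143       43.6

Pbub = 117.8598 kPa

At the bubble point ψ → 0, so ΣzᵢKᵢ = 1 with Kᵢ = Pᵢˢᵃᵗ/P ⇒ P = ΣzᵢPᵢˢᵃᵗ.
P = 0.1130·284.2 + 0.3727·169.9 + 0.5143·43.6 = 117.8598 kPa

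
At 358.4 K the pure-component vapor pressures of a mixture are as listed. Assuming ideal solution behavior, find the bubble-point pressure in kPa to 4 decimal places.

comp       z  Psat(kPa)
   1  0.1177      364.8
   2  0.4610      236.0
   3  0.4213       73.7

Pbub = 182.7828 kPa

At the bubble point ψ → 0, so ΣzᵢKᵢ = 1 with Kᵢ = Pᵢˢᵃᵗ/P ⇒ P = ΣzᵢPᵢˢᵃᵗ.
P = 0.1177·364.8 + 0.4610·236.0 + 0.4213·73.7 = 182.7828 kPa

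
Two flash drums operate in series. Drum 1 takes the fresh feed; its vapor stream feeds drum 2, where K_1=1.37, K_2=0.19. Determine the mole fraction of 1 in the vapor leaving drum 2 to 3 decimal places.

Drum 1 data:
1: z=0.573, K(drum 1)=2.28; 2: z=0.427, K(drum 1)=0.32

Drum 1:
Rachford–Rice: g(ψ₁) = Σ zᵢ(Kᵢ−1)/(1+ψ₁(Kᵢ−1)) = 0.
Feasibility: ΣzᵢKᵢ = 1.443, Σzᵢ/Kᵢ = 1.586 — both > 1, two phases present.
Iterate (Newton) starting at ψ₁ = 0.5:
  ψ₁ = 0.500: g = 0.0073, g' = -0.802 → ψ₁ = 0.509
Converged at ψ₁ = 0.509.
Drum-1 compositions:
  1: x = 0.347, y = 0.791
  2: x = 0.653, y = 0.209
Drum-2 feed = drum-1 vapor: z₂ = (0.7910, 0.2090).
Drum 2:
Rachford–Rice: g(ψ₂) = Σ zᵢ(Kᵢ−1)/(1+ψ₂(Kᵢ−1)) = 0.
g(0) = ΣzᵢKᵢ − 1 = 0.123 and g(1) = 1 − Σzᵢ/Kᵢ = -0.677, so a root lies in (0, 1).
Binary case is linear: z₁(K₁−1)(1+ψ₂(K₂−1)) + z₂(K₂−1)(1+ψ₂(K₁−1)) = 0
⇒ ψ₂ = [z₁(K₁−1)+z₂(K₂−1)] / [−(K₁−1)(K₂−1)] = 0.1234/0.2997 = 0.412
  1: x = 0.686, y = 0.940
  2: x = 0.314, y = 0.060

y_1 (drum 2) = 0.940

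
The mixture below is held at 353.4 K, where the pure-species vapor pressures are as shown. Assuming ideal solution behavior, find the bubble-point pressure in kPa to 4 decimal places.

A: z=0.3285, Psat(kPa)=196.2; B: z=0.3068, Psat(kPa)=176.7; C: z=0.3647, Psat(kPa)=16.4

At the bubble point ψ → 0, so ΣzᵢKᵢ = 1 with Kᵢ = Pᵢˢᵃᵗ/P ⇒ P = ΣzᵢPᵢˢᵃᵗ.
P = 0.3285·196.2 + 0.3068·176.7 + 0.3647·16.4 = 124.6443 kPa

Pbub = 124.6443 kPa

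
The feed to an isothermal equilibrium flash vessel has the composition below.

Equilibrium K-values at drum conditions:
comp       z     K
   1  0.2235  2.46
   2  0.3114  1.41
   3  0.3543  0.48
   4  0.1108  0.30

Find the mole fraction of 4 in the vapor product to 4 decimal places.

y_4 = 0.0440

Let β = V/F and solve Σ zᵢ(Kᵢ−1)/(1+β(Kᵢ−1)) = 0.
Feasibility: ΣzᵢKᵢ = 1.1922, Σzᵢ/Kᵢ = 1.4192 — both > 1, two phases present.
Newton–Raphson from β = 0.5:
  β = 0.5000: g = -0.07372, g' = -0.4987 → β = 0.3522
  β = 0.3522: g = -0.00141, g' = -0.4870 → β = 0.3493
Converged at β = 0.3493.
Compositions from xᵢ = zᵢ/(1+β(Kᵢ−1)), yᵢ = Kᵢxᵢ:
  1: x = 0.1480, y = 0.3641
  2: x = 0.2724, y = 0.3841
  3: x = 0.4329, y = 0.2078
  4: x = 0.1467, y = 0.0440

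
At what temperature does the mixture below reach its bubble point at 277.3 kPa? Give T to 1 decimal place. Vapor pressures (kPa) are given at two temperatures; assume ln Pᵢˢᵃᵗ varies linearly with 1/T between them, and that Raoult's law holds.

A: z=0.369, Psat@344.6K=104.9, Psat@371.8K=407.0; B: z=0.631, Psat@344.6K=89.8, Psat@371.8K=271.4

T = 368.3 K

Bubble-point temperature: ΣzᵢPᵢˢᵃᵗ(T) = P. Interpolate ln Pᵢˢᵃᵗ = aᵢ + bᵢ/T.
  T = 344.6 K: ΣzᵢPᵢˢᵃᵗ = 95.37 kPa
  T = 371.8 K: ΣzᵢPᵢˢᵃᵗ = 321.44 kPa
  T = 358.2 K: ΣzᵢPᵢˢᵃᵗ = 178.83 kPa
  T = 365.0 K: ΣzᵢPᵢˢᵃᵗ = 240.96 kPa
  T = 368.4 K: ΣzᵢPᵢˢᵃᵗ = 278.65 kPa
  T = 366.7 K: ΣzᵢPᵢˢᵃᵗ = 259.20 kPa
Interpolating between 366.7 K and 368.4 K gives T ≈ 368.3 K.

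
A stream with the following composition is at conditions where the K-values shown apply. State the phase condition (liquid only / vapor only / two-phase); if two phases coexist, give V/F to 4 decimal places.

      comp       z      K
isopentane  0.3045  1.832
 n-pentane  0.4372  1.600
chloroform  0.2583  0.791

vapor only

ΣzᵢKᵢ = 1.4617; Σzᵢ/Kᵢ = 0.7660.
Since Σzᵢ/Kᵢ < 1 the mixture is above its dew point — single vapor phase.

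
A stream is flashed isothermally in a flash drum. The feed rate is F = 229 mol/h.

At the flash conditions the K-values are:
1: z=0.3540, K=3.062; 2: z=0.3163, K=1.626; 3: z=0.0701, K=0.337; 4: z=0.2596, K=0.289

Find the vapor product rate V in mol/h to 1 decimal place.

Rachford–Rice: g(V/F) = Σ zᵢ(Kᵢ−1)/(1+V/F(Kᵢ−1)) = 0.
Check two-phase: ΣzᵢKᵢ = 1.6969 > 1 and Σzᵢ/Kᵢ = 1.4164 > 1, so g(0) = 0.6969 > 0 and g(1) = -0.4164 < 0.
Iterate (Newton) starting at V/F = 0.5:
  V/F = 0.5000: g = 0.15430, g' = -0.8217 → V/F = 0.6878
  V/F = 0.6878: g = -0.00638, g' = -0.9247 → V/F = 0.6809
Converged at V/F = 0.6809.
Then V = V/F·F = 0.6809·229 = 155.9 mol/h and L = F − V = 73.1 mol/h.

V = 155.9 mol/h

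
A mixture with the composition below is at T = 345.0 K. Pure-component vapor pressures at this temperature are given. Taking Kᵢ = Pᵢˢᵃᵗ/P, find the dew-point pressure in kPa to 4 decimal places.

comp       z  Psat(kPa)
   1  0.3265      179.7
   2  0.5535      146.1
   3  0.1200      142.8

Pdew = 155.1409 kPa

At the dew point ψ → 1, so Σzᵢ/Kᵢ = 1 with Kᵢ = Pᵢˢᵃᵗ/P ⇒ 1/P = Σzᵢ/Pᵢˢᵃᵗ.
1/P = 0.3265/179.7 + 0.5535/146.1 + 0.1200/142.8 = 0.0064458 ⇒ P = 155.1409 kPa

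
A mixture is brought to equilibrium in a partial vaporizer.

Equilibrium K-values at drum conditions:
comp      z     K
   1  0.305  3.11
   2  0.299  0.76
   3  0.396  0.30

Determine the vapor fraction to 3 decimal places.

Rachford–Rice: g(ψ) = Σ zᵢ(Kᵢ−1)/(1+ψ(Kᵢ−1)) = 0.
g(0) = ΣzᵢKᵢ − 1 = 0.295 and g(1) = 1 − Σzᵢ/Kᵢ = -0.811, so a root lies in (0, 1).
Iterate (Newton) starting at ψ = 0.45:
  ψ = 0.450: g = -0.1550, g' = -0.792 → ψ = 0.254
  ψ = 0.254: g = 0.0051, g' = -0.882 → ψ = 0.260
Converged at ψ = 0.260.

ψ = 0.260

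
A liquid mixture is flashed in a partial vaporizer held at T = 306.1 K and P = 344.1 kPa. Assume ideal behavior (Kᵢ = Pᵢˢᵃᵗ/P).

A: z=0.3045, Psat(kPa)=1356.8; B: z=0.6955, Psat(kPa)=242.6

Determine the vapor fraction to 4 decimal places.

Raoult's law: Kᵢ = Pᵢˢᵃᵗ/P = Pᵢˢᵃᵗ/344.1.
  K_A = 1356.8/344.1 = 3.943040, K_B = 242.6/344.1 = 0.705028
Newton iteration, ψ⁰ = 0.5:
  ψ = 0.5000: g = 0.12195, g' = -0.5150 → ψ = 0.7368
  ψ = 0.7368: g = 0.02073, g' = -0.3615 → ψ = 0.7941
  ψ = 0.7941: g = 0.00064, g' = -0.3400 → ψ = 0.7960
Converged at ψ = 0.7960.

ψ = 0.7960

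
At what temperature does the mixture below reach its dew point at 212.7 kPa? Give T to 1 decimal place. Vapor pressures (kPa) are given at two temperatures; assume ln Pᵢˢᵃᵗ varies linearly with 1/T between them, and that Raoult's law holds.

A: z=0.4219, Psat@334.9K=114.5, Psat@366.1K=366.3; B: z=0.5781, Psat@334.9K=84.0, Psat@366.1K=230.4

Dew-point temperature: Σzᵢ·P/Pᵢˢᵃᵗ(T) = 1. Interpolate ln Pᵢˢᵃᵗ = aᵢ + bᵢ/T.
  T = 334.9 K: ΣzᵢP/Pᵢˢᵃᵗ = 2.2476
  T = 366.1 K: ΣzᵢP/Pᵢˢᵃᵗ = 0.7787
  T = 350.5 K: ΣzᵢP/Pᵢˢᵃᵗ = 1.2912
  T = 358.3 K: ΣzᵢP/Pᵢˢᵃᵗ = 0.9971
  T = 354.4 K: ΣzᵢP/Pᵢˢᵃᵗ = 1.1330
  T = 356.4 K: ΣzᵢP/Pᵢˢᵃᵗ = 1.0607
Interpolating between 356.4 K and 358.3 K gives T ≈ 358.2 K.

T = 358.2 K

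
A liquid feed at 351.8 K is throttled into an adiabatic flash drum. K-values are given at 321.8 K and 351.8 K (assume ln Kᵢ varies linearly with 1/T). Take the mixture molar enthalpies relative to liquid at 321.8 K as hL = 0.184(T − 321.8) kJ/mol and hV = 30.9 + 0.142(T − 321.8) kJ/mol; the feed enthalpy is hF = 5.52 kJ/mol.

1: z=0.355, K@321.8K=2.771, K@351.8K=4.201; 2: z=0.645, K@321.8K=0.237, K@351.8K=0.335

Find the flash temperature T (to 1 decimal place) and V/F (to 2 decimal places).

T = 326.8 K, V/F = 0.15

Adiabatic flash: solve Rachford–Rice at each trial T, then check hF = ψ·hV(T) + (1−ψ)·hL(T).
  T = 321.8 K: K = (2.771, 0.237), RR gives ψ = 0.101, H_out = 3.123 kJ/mol
  T = 351.8 K: K = (4.201, 0.335), RR gives ψ = 0.332, H_out = 15.370 kJ/mol
  T = 336.8 K: K = (3.444, 0.284), RR gives ψ = 0.232, H_out = 9.777 kJ/mol
  T = 329.3 K: K = (3.097, 0.260), RR gives ψ = 0.172, H_out = 6.643 kJ/mol
  T = 325.6 K: K = (2.933, 0.248), RR gives ψ = 0.139, H_out = 4.965 kJ/mol
  T = 327.5 K: K = (3.017, 0.254), RR gives ψ = 0.156, H_out = 5.839 kJ/mol
Linear interpolation between T = 325.6 (H_out = 4.965) and T = 327.5 (H_out = 5.839) on hF = 5.52 gives T ≈ 326.8 K, at which ψ = 0.15.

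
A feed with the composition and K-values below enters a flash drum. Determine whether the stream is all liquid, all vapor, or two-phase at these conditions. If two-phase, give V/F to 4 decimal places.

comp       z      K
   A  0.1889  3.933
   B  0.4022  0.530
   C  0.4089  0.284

two-phase, V/F = 0.0411

ΣzᵢKᵢ = 1.0722; Σzᵢ/Kᵢ = 2.2467.
Both exceed 1, so a two-phase solution exists.
Material balance + equilibrium reduce to Σ zᵢ(Kᵢ−1)/(1+ψ(Kᵢ−1)) = 0.
Iterate (Newton) starting at ψ = 0.56:
  ψ = 0.5600: g = -0.53563, g' = -0.9805 → ψ = 0.0137
  ψ = 0.0137: g = 0.04664, g' = -1.8054 → ψ = 0.0396
  ψ = 0.0396: g = 0.00250, g' = -1.6189 → ψ = 0.0411
Converged at ψ = 0.0411.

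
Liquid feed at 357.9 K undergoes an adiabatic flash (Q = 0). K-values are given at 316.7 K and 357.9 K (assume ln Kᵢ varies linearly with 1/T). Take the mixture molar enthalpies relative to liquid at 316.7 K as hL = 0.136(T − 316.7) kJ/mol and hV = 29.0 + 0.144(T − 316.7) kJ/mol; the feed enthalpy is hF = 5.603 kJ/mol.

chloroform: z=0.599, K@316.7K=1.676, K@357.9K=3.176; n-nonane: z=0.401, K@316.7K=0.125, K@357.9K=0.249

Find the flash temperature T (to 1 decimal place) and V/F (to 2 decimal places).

T = 320.2 K, V/F = 0.18

Adiabatic flash: solve Rachford–Rice at each trial T, then check hF = ψ·hV(T) + (1−ψ)·hL(T).
  T = 316.7 K: K = (1.676, 0.125), RR gives ψ = 0.091, H_out = 2.650 kJ/mol
  T = 357.9 K: K = (3.176, 0.249), RR gives ψ = 0.613, H_out = 23.592 kJ/mol
  T = 337.3 K: K = (2.353, 0.180), RR gives ψ = 0.434, H_out = 15.465 kJ/mol
  T = 327.0 K: K = (1.996, 0.151), RR gives ψ = 0.303, H_out = 10.213 kJ/mol
  T = 321.9 K: K = (1.833, 0.138), RR gives ψ = 0.213, H_out = 6.905 kJ/mol
  T = 319.3 K: K = (1.754, 0.131), RR gives ψ = 0.157, H_out = 4.919 kJ/mol
  T = 320.6 K: K = (1.793, 0.134), RR gives ψ = 0.186, H_out = 5.943 kJ/mol
Linear interpolation between T = 319.3 (H_out = 4.919) and T = 320.6 (H_out = 5.943) on hF = 5.603 gives T ≈ 320.2 K, at which ψ = 0.18.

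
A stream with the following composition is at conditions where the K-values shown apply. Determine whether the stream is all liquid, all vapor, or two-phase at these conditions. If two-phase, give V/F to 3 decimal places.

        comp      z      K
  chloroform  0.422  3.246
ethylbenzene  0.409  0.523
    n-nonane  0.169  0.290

ΣzᵢKᵢ = 1.633; Σzᵢ/Kᵢ = 1.495.
Both exceed 1, so a two-phase solution exists.
Newton–Raphson from ψ = 0.57:
  ψ = 0.570: g = -0.0538, g' = -0.825 → ψ = 0.505
Converged at ψ = 0.505.

two-phase, V/F = 0.505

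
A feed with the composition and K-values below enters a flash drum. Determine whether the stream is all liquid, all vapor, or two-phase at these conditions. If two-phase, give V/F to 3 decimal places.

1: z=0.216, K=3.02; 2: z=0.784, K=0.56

ΣzᵢKᵢ = 1.091; Σzᵢ/Kᵢ = 1.472.
Both exceed 1, so a two-phase solution exists.
Rachford–Rice: g(ψ) = Σ zᵢ(Kᵢ−1)/(1+ψ(Kᵢ−1)) = 0.
Iterate (Newton) starting at ψ = 0.5:
  ψ = 0.500: g = -0.2252, g' = -0.468 → ψ = 0.018
  ψ = 0.018: g = 0.0728, g' = -0.973 → ψ = 0.093
  ψ = 0.093: g = 0.0074, g' = -0.789 → ψ = 0.103
Converged at ψ = 0.103.

two-phase, V/F = 0.103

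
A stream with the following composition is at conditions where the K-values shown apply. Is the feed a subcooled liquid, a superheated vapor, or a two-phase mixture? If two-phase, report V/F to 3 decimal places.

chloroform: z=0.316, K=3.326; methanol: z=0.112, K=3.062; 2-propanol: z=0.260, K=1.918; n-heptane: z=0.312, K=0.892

ΣzᵢKᵢ = 2.171; Σzᵢ/Kᵢ = 0.617.
Since Σzᵢ/Kᵢ < 1 the mixture is above its dew point — single vapor phase.

superheated vapor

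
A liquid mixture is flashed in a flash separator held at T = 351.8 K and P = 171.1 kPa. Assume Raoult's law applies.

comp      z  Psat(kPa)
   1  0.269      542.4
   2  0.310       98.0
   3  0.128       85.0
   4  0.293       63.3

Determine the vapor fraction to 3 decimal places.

Raoult's law: Kᵢ = Pᵢˢᵃᵗ/P = Pᵢˢᵃᵗ/171.1.
  K_1 = 542.4/171.1 = 3.17008, K_2 = 98.0/171.1 = 0.57276, K_3 = 85.0/171.1 = 0.49679, K_4 = 63.3/171.1 = 0.36996
Rachford–Rice: g(ψ) = Σ zᵢ(Kᵢ−1)/(1+ψ(Kᵢ−1)) = 0.
Check two-phase: ΣzᵢKᵢ = 1.202 > 1 and Σzᵢ/Kᵢ = 1.676 > 1, so g(0) = 0.202 > 0 and g(1) = -0.676 < 0.
Newton–Raphson from ψ = 0.38:
  ψ = 0.380: g = -0.1605, g' = -0.712 → ψ = 0.154
  ψ = 0.154: g = 0.0211, g' = -0.956 → ψ = 0.176
  ψ = 0.176: g = 0.0005, g' = -0.915 → ψ = 0.177
Converged at ψ = 0.177.

ψ = 0.177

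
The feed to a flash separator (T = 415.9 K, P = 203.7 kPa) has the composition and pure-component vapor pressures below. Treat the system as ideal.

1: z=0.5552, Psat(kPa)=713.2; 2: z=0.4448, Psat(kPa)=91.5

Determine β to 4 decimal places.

Raoult's law: Kᵢ = Pᵢˢᵃᵗ/P = Pᵢˢᵃᵗ/203.7.
  K_1 = 713.2/203.7 = 3.501227, K_2 = 91.5/203.7 = 0.449190
Let β = V/F and solve Σ zᵢ(Kᵢ−1)/(1+β(Kᵢ−1)) = 0.
g(0) = ΣzᵢKᵢ − 1 = 1.1437 and g(1) = 1 − Σzᵢ/Kᵢ = -0.1488, so a root lies in (0, 1).
Iterate (Newton) starting at β = 0.5:
  β = 0.5000: g = 0.27890, g' = -0.9428 → β = 0.7958
  β = 0.7958: g = 0.02813, g' = -0.8162 → β = 0.8303
  β = 0.8303: g = -0.00014, g' = -0.8252 → β = 0.8301
Converged at β = 0.8301.

β = 0.8301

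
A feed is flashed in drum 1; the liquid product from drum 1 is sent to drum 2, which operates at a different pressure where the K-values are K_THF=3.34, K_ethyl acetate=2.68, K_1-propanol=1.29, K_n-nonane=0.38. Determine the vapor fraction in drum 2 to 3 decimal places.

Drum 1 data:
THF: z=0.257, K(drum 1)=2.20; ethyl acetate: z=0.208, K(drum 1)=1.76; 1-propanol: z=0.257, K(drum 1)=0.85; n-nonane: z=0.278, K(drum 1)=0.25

Drum 1:
Let ψ₁ = V/F and solve Σ zᵢ(Kᵢ−1)/(1+ψ₁(Kᵢ−1)) = 0.
Check two-phase: ΣzᵢKᵢ = 1.219 > 1 and Σzᵢ/Kᵢ = 1.649 > 1, so g(0) = 0.219 > 0 and g(1) = -0.649 < 0.
Newton–Raphson from ψ₁ = 0.5:
  ψ₁ = 0.500: g = -0.0680, g' = -0.615 → ψ₁ = 0.389
  ψ₁ = 0.389: g = -0.0033, g' = -0.562 → ψ₁ = 0.384
Converged at ψ₁ = 0.384.
Drum-1 compositions:
  THF: x = 0.176, y = 0.387
  ethyl acetate: x = 0.161, y = 0.283
  1-propanol: x = 0.273, y = 0.232
  n-nonane: x = 0.390, y = 0.098
Drum-2 feed = drum-1 liquid: z₂ = (0.1760, 0.1611, 0.2727, 0.3903).
Drum 2:
Let ψ₂ = V/F and solve Σ zᵢ(Kᵢ−1)/(1+ψ₂(Kᵢ−1)) = 0.
g(0) = ΣzᵢKᵢ − 1 = 0.520 and g(1) = 1 − Σzᵢ/Kᵢ = -0.351, so a root lies in (0, 1).
Iterate (Newton) starting at ψ₂ = 0.52:
  ψ₂ = 0.520: g = 0.0418, g' = -0.670 → ψ₂ = 0.582
Converged at ψ₂ = 0.582.
  THF: x = 0.074, y = 0.249
  ethyl acetate: x = 0.081, y = 0.218
  1-propanol: x = 0.233, y = 0.301
  n-nonane: x = 0.611, y = 0.232

V/F (drum 2) = 0.582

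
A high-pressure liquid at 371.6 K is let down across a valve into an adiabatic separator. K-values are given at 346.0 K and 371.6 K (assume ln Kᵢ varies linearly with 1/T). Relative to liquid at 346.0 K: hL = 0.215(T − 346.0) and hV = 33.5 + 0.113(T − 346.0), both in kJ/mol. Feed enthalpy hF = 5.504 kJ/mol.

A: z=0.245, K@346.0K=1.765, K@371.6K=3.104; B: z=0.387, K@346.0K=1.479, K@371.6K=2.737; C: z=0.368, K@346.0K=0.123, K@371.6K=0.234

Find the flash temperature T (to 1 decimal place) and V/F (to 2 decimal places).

Adiabatic flash: solve Rachford–Rice at each trial T, then check hF = ψ·hV(T) + (1−ψ)·hL(T).
  T = 346.0 K: K = (1.765, 1.479, 0.123), RR gives ψ = 0.095, H_out = 3.180 kJ/mol
  T = 371.6 K: K = (3.104, 2.737, 0.234), RR gives ψ = 0.628, H_out = 24.912 kJ/mol
  T = 358.8 K: K = (2.364, 2.034, 0.172), RR gives ψ = 0.444, H_out = 17.054 kJ/mol
  T = 352.4 K: K = (2.048, 1.740, 0.146), RR gives ψ = 0.309, H_out = 11.519 kJ/mol
  T = 349.2 K: K = (1.903, 1.605, 0.134), RR gives ψ = 0.216, H_out = 7.862 kJ/mol
  T = 347.6 K: K = (1.833, 1.541, 0.128), RR gives ψ = 0.160, H_out = 5.680 kJ/mol
Linear interpolation between T = 346.0 (H_out = 3.180) and T = 347.6 (H_out = 5.680) on hF = 5.504 gives T ≈ 347.5 K, at which ψ = 0.16.

T = 347.5 K, V/F = 0.16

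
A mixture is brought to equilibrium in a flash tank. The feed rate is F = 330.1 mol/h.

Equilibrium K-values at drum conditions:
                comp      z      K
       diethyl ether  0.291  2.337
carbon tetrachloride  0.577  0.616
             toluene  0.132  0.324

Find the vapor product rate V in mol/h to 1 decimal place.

V = 43.2 mol/h

Material balance + equilibrium reduce to Σ zᵢ(Kᵢ−1)/(1+ψ(Kᵢ−1)) = 0.
Check two-phase: ΣzᵢKᵢ = 1.078 > 1 and Σzᵢ/Kᵢ = 1.469 > 1, so g(0) = 0.078 > 0 and g(1) = -0.469 < 0.
Iterate (Newton) starting at ψ = 0.5:
  ψ = 0.500: g = -0.1758, g' = -0.455 → ψ = 0.113
  ψ = 0.113: g = 0.0095, g' = -0.556 → ψ = 0.131
Converged at ψ = 0.131.
Then V = ψ·F = 0.1308·330.1 = 43.2 mol/h and L = F − V = 286.9 mol/h.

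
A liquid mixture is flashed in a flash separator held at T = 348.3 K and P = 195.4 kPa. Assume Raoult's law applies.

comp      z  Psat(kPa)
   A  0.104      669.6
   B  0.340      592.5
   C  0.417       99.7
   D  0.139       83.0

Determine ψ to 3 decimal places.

Raoult's law: Kᵢ = Pᵢˢᵃᵗ/P = Pᵢˢᵃᵗ/195.4.
  K_A = 669.6/195.4 = 3.42682, K_B = 592.5/195.4 = 3.03224, K_C = 99.7/195.4 = 0.51024, K_D = 83.0/195.4 = 0.42477
Newton iteration, ψ⁰ = 0.64:
  ψ = 0.640: g = -0.0248, g' = -0.687 → ψ = 0.604
Converged at ψ = 0.604.

ψ = 0.604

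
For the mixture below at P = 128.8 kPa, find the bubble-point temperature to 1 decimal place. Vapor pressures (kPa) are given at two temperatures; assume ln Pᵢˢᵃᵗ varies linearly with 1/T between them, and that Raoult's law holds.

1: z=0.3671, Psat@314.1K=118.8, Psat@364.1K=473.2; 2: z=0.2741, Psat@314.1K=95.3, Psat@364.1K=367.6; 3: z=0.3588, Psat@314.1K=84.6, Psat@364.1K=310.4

Bubble-point temperature: ΣzᵢPᵢˢᵃᵗ(T) = P. Interpolate ln Pᵢˢᵃᵗ = aᵢ + bᵢ/T.
  T = 314.1 K: ΣzᵢPᵢˢᵃᵗ = 100.09 kPa
  T = 364.1 K: ΣzᵢPᵢˢᵃᵗ = 385.84 kPa
  T = 339.1 K: ΣzᵢPᵢˢᵃᵗ = 206.51 kPa
  T = 326.6 K: ΣzᵢPᵢˢᵃᵗ = 145.77 kPa
  T = 320.4 K: ΣzᵢPᵢˢᵃᵗ = 121.41 kPa
  T = 323.5 K: ΣzᵢPᵢˢᵃᵗ = 133.15 kPa
  T = 321.9 K: ΣzᵢPᵢˢᵃᵗ = 126.98 kPa
Interpolating between 321.9 K and 323.5 K gives T ≈ 322.4 K.

T = 322.4 K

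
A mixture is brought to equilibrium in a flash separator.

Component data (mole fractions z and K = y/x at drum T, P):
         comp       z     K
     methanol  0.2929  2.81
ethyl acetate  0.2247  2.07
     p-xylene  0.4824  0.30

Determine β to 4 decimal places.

Let β = V/F and solve Σ zᵢ(Kᵢ−1)/(1+β(Kᵢ−1)) = 0.
Feasibility: ΣzᵢKᵢ = 1.4329, Σzᵢ/Kᵢ = 1.8208 — both > 1, two phases present.
Newton–Raphson from β = 0.68:
  β = 0.6800: g = -0.26761, g' = -1.1399 → β = 0.4452
  β = 0.4452: g = -0.03416, g' = -0.9111 → β = 0.4077
  β = 0.4077: g = -0.00013, g' = -0.9053 → β = 0.4076
Converged at β = 0.4076.

β = 0.4076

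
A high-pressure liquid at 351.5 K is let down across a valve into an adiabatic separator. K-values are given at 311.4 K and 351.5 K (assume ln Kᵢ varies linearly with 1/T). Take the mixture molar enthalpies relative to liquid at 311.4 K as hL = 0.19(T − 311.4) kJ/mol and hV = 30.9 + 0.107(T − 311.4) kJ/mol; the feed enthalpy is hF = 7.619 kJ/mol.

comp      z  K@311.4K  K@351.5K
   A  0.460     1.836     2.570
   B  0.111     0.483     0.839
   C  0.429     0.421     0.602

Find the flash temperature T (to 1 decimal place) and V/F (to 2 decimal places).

T = 314.6 K, V/F = 0.23

Adiabatic flash: solve Rachford–Rice at each trial T, then check hF = ψ·hV(T) + (1−ψ)·hL(T).
  T = 311.4 K: K = (1.836, 0.483, 0.421), RR gives ψ = 0.166, H_out = 5.137 kJ/mol
  T = 351.5 K: K = (2.570, 0.839, 0.602), RR gives ψ = 0.934, H_out = 33.372 kJ/mol
  T = 331.4 K: K = (2.194, 0.647, 0.509), RR gives ψ = 0.537, H_out = 19.495 kJ/mol
  T = 321.4 K: K = (2.012, 0.562, 0.464), RR gives ψ = 0.357, H_out = 12.641 kJ/mol
  T = 316.4 K: K = (1.924, 0.521, 0.442), RR gives ψ = 0.265, H_out = 9.013 kJ/mol
  T = 313.9 K: K = (1.880, 0.502, 0.432), RR gives ψ = 0.216, H_out = 7.113 kJ/mol
  T = 315.1 K: K = (1.901, 0.511, 0.437), RR gives ψ = 0.240, H_out = 8.034 kJ/mol
Linear interpolation between T = 313.9 (H_out = 7.113) and T = 315.1 (H_out = 8.034) on hF = 7.619 gives T ≈ 314.6 K, at which ψ = 0.23.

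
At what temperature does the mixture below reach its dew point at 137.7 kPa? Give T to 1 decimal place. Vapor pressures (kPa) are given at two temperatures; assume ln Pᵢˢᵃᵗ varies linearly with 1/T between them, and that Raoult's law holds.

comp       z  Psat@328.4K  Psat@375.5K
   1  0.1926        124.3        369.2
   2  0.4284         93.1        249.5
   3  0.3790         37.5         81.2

T = 372.3 K

Dew-point temperature: Σzᵢ·P/Pᵢˢᵃᵗ(T) = 1. Interpolate ln Pᵢˢᵃᵗ = aᵢ + bᵢ/T.
  T = 328.4 K: ΣzᵢP/Pᵢˢᵃᵗ = 2.2387
  T = 375.5 K: ΣzᵢP/Pᵢˢᵃᵗ = 0.9510
  T = 351.9 K: ΣzᵢP/Pᵢˢᵃᵗ = 1.4168
  T = 363.7 K: ΣzᵢP/Pᵢˢᵃᵗ = 1.1528
  T = 369.6 K: ΣzᵢP/Pᵢˢᵃᵗ = 1.0454
  T = 372.6 K: ΣzᵢP/Pᵢˢᵃᵗ = 0.9959
  T = 371.1 K: ΣzᵢP/Pᵢˢᵃᵗ = 1.0202
Interpolating between 371.1 K and 372.6 K gives T ≈ 372.3 K.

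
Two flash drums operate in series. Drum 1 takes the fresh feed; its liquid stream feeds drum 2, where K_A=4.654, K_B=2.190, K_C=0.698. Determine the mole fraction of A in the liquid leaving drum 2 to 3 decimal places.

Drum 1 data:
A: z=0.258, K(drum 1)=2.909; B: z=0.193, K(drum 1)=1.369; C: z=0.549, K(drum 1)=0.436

x_A (drum 2) = 0.042

Drum 1:
Material balance + equilibrium reduce to Σ zᵢ(Kᵢ−1)/(1+ψ₁(Kᵢ−1)) = 0.
Check two-phase: ΣzᵢKᵢ = 1.254 > 1 and Σzᵢ/Kᵢ = 1.489 > 1, so g(0) = 0.254 > 0 and g(1) = -0.489 < 0.
Newton iteration, ψ₁⁰ = 0.33:
  ψ₁ = 0.330: g = -0.0148, g' = -0.638 → ψ₁ = 0.307
Converged at ψ₁ = 0.307.
Drum-1 compositions:
  A: x = 0.163, y = 0.473
  B: x = 0.173, y = 0.237
  C: x = 0.664, y = 0.289
Drum-2 feed = drum-1 liquid: z₂ = (0.1627, 0.1734, 0.6640).
Drum 2:
Rachford–Rice: g(ψ₂) = Σ zᵢ(Kᵢ−1)/(1+ψ₂(Kᵢ−1)) = 0.
Feasibility: ΣzᵢKᵢ = 1.600, Σzᵢ/Kᵢ = 1.065 — both > 1, two phases present.
Iterate (Newton) starting at ψ₂ = 0.5:
  ψ₂ = 0.500: g = 0.1034, g' = -0.452 → ψ₂ = 0.729
  ψ₂ = 0.729: g = 0.0157, g' = -0.332 → ψ₂ = 0.776
  ψ₂ = 0.776: g = 0.0004, g' = -0.317 → ψ₂ = 0.777
Converged at ψ₂ = 0.777.
  A: x = 0.042, y = 0.197
  B: x = 0.090, y = 0.197
  C: x = 0.868, y = 0.606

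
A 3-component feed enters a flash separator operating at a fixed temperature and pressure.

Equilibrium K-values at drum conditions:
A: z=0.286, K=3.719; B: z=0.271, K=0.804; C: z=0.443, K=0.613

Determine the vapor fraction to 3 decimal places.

Newton–Raphson from ψ = 0.31:
  ψ = 0.310: g = 0.1706, g' = -0.720 → ψ = 0.547
  ψ = 0.547: g = 0.0357, g' = -0.462 → ψ = 0.624
  ψ = 0.624: g = 0.0017, g' = -0.419 → ψ = 0.628
Converged at ψ = 0.628.

ψ = 0.628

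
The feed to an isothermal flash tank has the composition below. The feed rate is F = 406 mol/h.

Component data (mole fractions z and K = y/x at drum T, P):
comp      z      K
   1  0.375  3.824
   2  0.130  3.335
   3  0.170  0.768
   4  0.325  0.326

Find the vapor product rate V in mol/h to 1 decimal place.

V = 288.0 mol/h

Let β = V/F and solve Σ zᵢ(Kᵢ−1)/(1+β(Kᵢ−1)) = 0.
Check two-phase: ΣzᵢKᵢ = 2.104 > 1 and Σzᵢ/Kᵢ = 1.355 > 1, so g(0) = 1.104 > 0 and g(1) = -0.355 < 0.
Newton iteration, β⁰ = 0.5:
  β = 0.500: g = 0.2041, g' = -1.013 → β = 0.702
  β = 0.702: g = 0.0076, g' = -0.983 → β = 0.709
Converged at β = 0.709.
Then V = β·F = 0.7093·406 = 288.0 mol/h and L = F − V = 118.0 mol/h.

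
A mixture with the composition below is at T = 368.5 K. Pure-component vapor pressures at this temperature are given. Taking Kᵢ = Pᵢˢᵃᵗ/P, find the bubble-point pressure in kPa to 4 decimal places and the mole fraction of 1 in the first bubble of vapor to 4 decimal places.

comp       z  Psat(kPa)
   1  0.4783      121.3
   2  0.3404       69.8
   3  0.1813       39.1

Pbub = 88.8665 kPa, y_1 = 0.6529

At the bubble point ψ → 0, so ΣzᵢKᵢ = 1 with Kᵢ = Pᵢˢᵃᵗ/P ⇒ P = ΣzᵢPᵢˢᵃᵗ.
P = 0.4783·121.3 + 0.3404·69.8 + 0.1813·39.1 = 88.8665 kPa
yᵢ = zᵢPᵢˢᵃᵗ/P ⇒ y_1 = 0.4783·121.3/88.8665 = 0.6529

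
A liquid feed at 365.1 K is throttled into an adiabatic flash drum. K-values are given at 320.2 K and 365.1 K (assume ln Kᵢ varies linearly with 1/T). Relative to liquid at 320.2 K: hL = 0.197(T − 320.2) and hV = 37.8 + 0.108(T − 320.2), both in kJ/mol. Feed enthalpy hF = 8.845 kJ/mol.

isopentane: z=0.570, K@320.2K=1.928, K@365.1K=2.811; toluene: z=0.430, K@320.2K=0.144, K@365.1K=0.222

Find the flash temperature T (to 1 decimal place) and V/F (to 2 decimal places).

Adiabatic flash: solve Rachford–Rice at each trial T, then check hF = ψ·hV(T) + (1−ψ)·hL(T).
  T = 320.2 K: K = (1.928, 0.144), RR gives ψ = 0.203, H_out = 7.655 kJ/mol
  T = 365.1 K: K = (2.811, 0.222), RR gives ψ = 0.495, H_out = 25.585 kJ/mol
  T = 342.6 K: K = (2.356, 0.181), RR gives ψ = 0.379, H_out = 17.986 kJ/mol
  T = 331.4 K: K = (2.138, 0.162), RR gives ψ = 0.303, H_out = 13.345 kJ/mol
  T = 325.8 K: K = (2.032, 0.153), RR gives ψ = 0.256, H_out = 10.668 kJ/mol
  T = 323.0 K: K = (1.980, 0.148), RR gives ψ = 0.231, H_out = 9.210 kJ/mol
  T = 321.6 K: K = (1.954, 0.146), RR gives ψ = 0.217, H_out = 8.445 kJ/mol
Linear interpolation between T = 321.6 (H_out = 8.445) and T = 323.0 (H_out = 9.210) on hF = 8.845 gives T ≈ 322.3 K, at which ψ = 0.22.

T = 322.3 K, V/F = 0.22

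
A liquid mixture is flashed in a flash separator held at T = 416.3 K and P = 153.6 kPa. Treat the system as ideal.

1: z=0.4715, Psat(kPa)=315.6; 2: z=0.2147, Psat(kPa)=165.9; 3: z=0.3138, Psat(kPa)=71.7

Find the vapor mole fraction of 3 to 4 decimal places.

Raoult's law: Kᵢ = Pᵢˢᵃᵗ/P = Pᵢˢᵃᵗ/153.6.
  K_1 = 315.6/153.6 = 2.054688, K_2 = 165.9/153.6 = 1.080078, K_3 = 71.7/153.6 = 0.466797
Let ψ = V/F and solve Σ zᵢ(Kᵢ−1)/(1+ψ(Kᵢ−1)) = 0.
Feasibility: ΣzᵢKᵢ = 1.3472, Σzᵢ/Kᵢ = 1.1005 — both > 1, two phases present.
Newton–Raphson from ψ = 0.5:
  ψ = 0.5000: g = 0.11398, g' = -0.3920 → ψ = 0.7908
  ψ = 0.7908: g = -0.00199, g' = -0.4239 → ψ = 0.7861
Converged at ψ = 0.7861.
Compositions from xᵢ = zᵢ/(1+ψ(Kᵢ−1)), yᵢ = Kᵢxᵢ:
  1: x = 0.2578, y = 0.5297
  2: x = 0.2020, y = 0.2182
  3: x = 0.5402, y = 0.2522

y_3 = 0.2522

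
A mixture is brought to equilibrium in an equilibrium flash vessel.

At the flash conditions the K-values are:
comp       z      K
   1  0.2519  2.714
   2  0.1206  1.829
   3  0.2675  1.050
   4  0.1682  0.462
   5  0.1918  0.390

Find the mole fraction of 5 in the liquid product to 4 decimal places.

x_5 = 0.2883

Material balance + equilibrium reduce to Σ zᵢ(Kᵢ−1)/(1+ψ(Kᵢ−1)) = 0.
g(0) = ΣzᵢKᵢ − 1 = 0.3376 and g(1) = 1 − Σzᵢ/Kᵢ = -0.2694, so a root lies in (0, 1).
Newton iteration, ψ⁰ = 0.59:
  ψ = 0.5900: g = -0.02055, g' = -0.4996 → ψ = 0.5489
  ψ = 0.5489: g = -0.00010, g' = -0.4956 → ψ = 0.5487
Converged at ψ = 0.5487.
Compositions from xᵢ = zᵢ/(1+ψ(Kᵢ−1)), yᵢ = Kᵢxᵢ:
  1: x = 0.1298, y = 0.3523
  2: x = 0.0829, y = 0.1516
  3: x = 0.2604, y = 0.2734
  4: x = 0.2386, y = 0.1103
  5: x = 0.2883, y = 0.1124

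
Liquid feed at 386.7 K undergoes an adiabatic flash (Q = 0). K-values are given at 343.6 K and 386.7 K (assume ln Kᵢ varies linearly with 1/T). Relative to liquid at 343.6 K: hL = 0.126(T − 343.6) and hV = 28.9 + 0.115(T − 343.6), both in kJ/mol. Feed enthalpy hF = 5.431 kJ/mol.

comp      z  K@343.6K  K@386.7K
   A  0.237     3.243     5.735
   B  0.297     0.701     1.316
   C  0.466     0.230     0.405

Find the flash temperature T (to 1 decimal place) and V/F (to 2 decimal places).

Adiabatic flash: solve Rachford–Rice at each trial T, then check hF = ψ·hV(T) + (1−ψ)·hL(T).
  T = 343.6 K: K = (3.243, 0.701, 0.230), RR gives ψ = 0.062, H_out = 1.778 kJ/mol
  T = 386.7 K: K = (5.735, 1.316, 0.405), RR gives ψ = 0.524, H_out = 20.326 kJ/mol
  T = 365.1 K: K = (4.383, 0.978, 0.310), RR gives ψ = 0.286, H_out = 10.917 kJ/mol
  T = 354.4 K: K = (3.790, 0.833, 0.268), RR gives ψ = 0.177, H_out = 6.452 kJ/mol
  T = 349.0 K: K = (3.510, 0.765, 0.249), RR gives ψ = 0.121, H_out = 4.156 kJ/mol
  T = 351.7 K: K = (3.648, 0.798, 0.259), RR gives ψ = 0.149, H_out = 5.311 kJ/mol
  T = 353.0 K: K = (3.716, 0.815, 0.263), RR gives ψ = 0.162, H_out = 5.862 kJ/mol
Linear interpolation between T = 351.7 (H_out = 5.311) and T = 353.0 (H_out = 5.862) on hF = 5.431 gives T ≈ 352.0 K, at which ψ = 0.15.

T = 352.0 K, V/F = 0.15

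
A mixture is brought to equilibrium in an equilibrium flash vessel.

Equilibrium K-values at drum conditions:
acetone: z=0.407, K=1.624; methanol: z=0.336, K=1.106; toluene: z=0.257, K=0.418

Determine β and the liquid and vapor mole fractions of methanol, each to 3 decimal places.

β = 0.560, x_methanol = 0.317, y_methanol = 0.351

Iterate (Newton) starting at β = 0.5:
  β = 0.500: g = 0.0164, g' = -0.269 → β = 0.561
  β = 0.561: g = -0.0004, g' = -0.282 → β = 0.560
Converged at β = 0.560.
Compositions from xᵢ = zᵢ/(1+β(Kᵢ−1)), yᵢ = Kᵢxᵢ:
  acetone: x = 0.302, y = 0.490
  methanol: x = 0.317, y = 0.351
  toluene: x = 0.381, y = 0.159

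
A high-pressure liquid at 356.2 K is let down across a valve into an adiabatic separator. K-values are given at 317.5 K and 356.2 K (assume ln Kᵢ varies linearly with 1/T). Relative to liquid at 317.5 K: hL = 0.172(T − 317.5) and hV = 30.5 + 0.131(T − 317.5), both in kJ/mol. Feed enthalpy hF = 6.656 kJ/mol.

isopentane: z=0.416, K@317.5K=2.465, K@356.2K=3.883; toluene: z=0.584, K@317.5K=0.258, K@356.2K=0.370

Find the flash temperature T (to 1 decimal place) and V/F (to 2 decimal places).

Adiabatic flash: solve Rachford–Rice at each trial T, then check hF = ψ·hV(T) + (1−ψ)·hL(T).
  T = 317.5 K: K = (2.465, 0.258), RR gives ψ = 0.162, H_out = 4.941 kJ/mol
  T = 356.2 K: K = (3.883, 0.370), RR gives ψ = 0.458, H_out = 19.891 kJ/mol
  T = 336.9 K: K = (3.136, 0.312), RR gives ψ = 0.332, H_out = 13.186 kJ/mol
  T = 327.2 K: K = (2.790, 0.285), RR gives ψ = 0.255, H_out = 9.356 kJ/mol
  T = 322.4 K: K = (2.627, 0.271), RR gives ψ = 0.212, H_out = 7.264 kJ/mol
  T = 319.9 K: K = (2.544, 0.265), RR gives ψ = 0.187, H_out = 6.106 kJ/mol
  T = 321.1 K: K = (2.583, 0.268), RR gives ψ = 0.199, H_out = 6.668 kJ/mol
Linear interpolation between T = 319.9 (H_out = 6.106) and T = 321.1 (H_out = 6.668) on hF = 6.656 gives T ≈ 321.1 K, at which ψ = 0.20.

T = 321.1 K, V/F = 0.20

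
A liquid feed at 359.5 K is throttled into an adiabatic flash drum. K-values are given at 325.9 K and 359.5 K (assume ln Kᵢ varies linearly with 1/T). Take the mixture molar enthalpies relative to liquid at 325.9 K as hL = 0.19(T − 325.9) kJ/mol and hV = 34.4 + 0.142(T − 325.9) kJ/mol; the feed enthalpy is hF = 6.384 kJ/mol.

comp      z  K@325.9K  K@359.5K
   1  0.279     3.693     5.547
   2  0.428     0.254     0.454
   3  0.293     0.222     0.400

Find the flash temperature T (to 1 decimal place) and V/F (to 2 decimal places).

T = 332.9 K, V/F = 0.15

Adiabatic flash: solve Rachford–Rice at each trial T, then check hF = ψ·hV(T) + (1−ψ)·hL(T).
  T = 325.9 K: K = (3.693, 0.254, 0.222), RR gives ψ = 0.100, H_out = 3.435 kJ/mol
  T = 359.5 K: K = (5.547, 0.454, 0.400), RR gives ψ = 0.332, H_out = 17.283 kJ/mol
  T = 342.7 K: K = (4.571, 0.344, 0.302), RR gives ψ = 0.213, H_out = 10.341 kJ/mol
  T = 334.3 K: K = (4.120, 0.297, 0.260), RR gives ψ = 0.157, H_out = 6.948 kJ/mol
  T = 330.1 K: K = (3.903, 0.275, 0.241), RR gives ψ = 0.129, H_out = 5.214 kJ/mol
  T = 332.2 K: K = (4.011, 0.286, 0.250), RR gives ψ = 0.143, H_out = 6.086 kJ/mol
Linear interpolation between T = 332.2 (H_out = 6.086) and T = 334.3 (H_out = 6.948) on hF = 6.384 gives T ≈ 332.9 K, at which ψ = 0.15.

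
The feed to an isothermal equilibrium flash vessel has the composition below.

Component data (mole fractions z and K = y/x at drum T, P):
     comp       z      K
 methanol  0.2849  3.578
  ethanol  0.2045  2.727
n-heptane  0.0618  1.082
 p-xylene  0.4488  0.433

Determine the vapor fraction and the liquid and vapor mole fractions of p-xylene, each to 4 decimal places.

Let ψ = V/F and solve Σ zᵢ(Kᵢ−1)/(1+ψ(Kᵢ−1)) = 0.
g(0) = ΣzᵢKᵢ − 1 = 0.8382 and g(1) = 1 − Σzᵢ/Kᵢ = -0.2482, so a root lies in (0, 1).
Newton iteration, ψ⁰ = 0.5:
  ψ = 0.5000: g = 0.16010, g' = -0.8185 → ψ = 0.6956
  ψ = 0.6956: g = 0.00797, g' = -0.7623 → ψ = 0.7061
Converged at ψ = 0.7061.
Compositions from xᵢ = zᵢ/(1+ψ(Kᵢ−1)), yᵢ = Kᵢxᵢ:
  methanol: x = 0.1010, y = 0.3615
  ethanol: x = 0.0921, y = 0.2513
  n-heptane: x = 0.0584, y = 0.0632
  p-xylene: x = 0.7484, y = 0.3241

ψ = 0.7061, x_p-xylene = 0.7484, y_p-xylene = 0.3241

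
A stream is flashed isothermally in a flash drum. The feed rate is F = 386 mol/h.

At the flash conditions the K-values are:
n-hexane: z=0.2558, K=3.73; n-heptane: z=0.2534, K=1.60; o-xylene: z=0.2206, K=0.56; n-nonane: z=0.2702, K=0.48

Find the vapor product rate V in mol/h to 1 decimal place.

Material balance + equilibrium reduce to Σ zᵢ(Kᵢ−1)/(1+V/F(Kᵢ−1)) = 0.
Feasibility: ΣzᵢKᵢ = 1.6128, Σzᵢ/Kᵢ = 1.1838 — both > 1, two phases present.
Newton–Raphson from V/F = 0.67:
  V/F = 0.6700: g = 0.00202, g' = -0.5426 → V/F = 0.6737
Converged at V/F = 0.6737.
Then V = V/F·F = 0.6737·386 = 260.1 mol/h and L = F − V = 125.9 mol/h.

V = 260.1 mol/h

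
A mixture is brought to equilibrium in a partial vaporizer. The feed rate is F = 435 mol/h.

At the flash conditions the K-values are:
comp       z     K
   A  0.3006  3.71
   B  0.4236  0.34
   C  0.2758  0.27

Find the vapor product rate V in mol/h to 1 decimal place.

V = 77.8 mol/h

Let ψ = V/F and solve Σ zᵢ(Kᵢ−1)/(1+ψ(Kᵢ−1)) = 0.
Check two-phase: ΣzᵢKᵢ = 1.3337 > 1 and Σzᵢ/Kᵢ = 2.3484 > 1, so g(0) = 0.3337 > 0 and g(1) = -1.3484 < 0.
Iterate (Newton) starting at ψ = 0.5:
  ψ = 0.5000: g = -0.38843, g' = -1.1736 → ψ = 0.1690
  ψ = 0.1690: g = 0.01434, g' = -1.4634 → ψ = 0.1788
  ψ = 0.1788: g = 0.00015, g' = -1.4332 → ψ = 0.1789
Converged at ψ = 0.1789.
Then V = ψ·F = 0.1789·435 = 77.8 mol/h and L = F − V = 357.2 mol/h.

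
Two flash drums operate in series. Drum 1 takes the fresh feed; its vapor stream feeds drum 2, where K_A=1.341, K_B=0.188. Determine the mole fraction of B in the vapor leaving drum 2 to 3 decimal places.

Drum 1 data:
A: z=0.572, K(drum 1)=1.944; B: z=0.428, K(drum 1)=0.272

y_B (drum 2) = 0.056

Drum 1:
Let ψ₁ = V/F and solve Σ zᵢ(Kᵢ−1)/(1+ψ₁(Kᵢ−1)) = 0.
Check two-phase: ΣzᵢKᵢ = 1.228 > 1 and Σzᵢ/Kᵢ = 1.868 > 1, so g(0) = 0.228 > 0 and g(1) = -0.868 < 0.
Newton–Raphson from ψ₁ = 0.5:
  ψ₁ = 0.500: g = -0.1231, g' = -0.796 → ψ₁ = 0.345
  ψ₁ = 0.345: g = -0.0090, g' = -0.695 → ψ₁ = 0.332
Converged at ψ₁ = 0.332.
Drum-1 compositions:
  A: x = 0.435, y = 0.846
  B: x = 0.565, y = 0.154
Drum-2 feed = drum-1 vapor: z₂ = (0.8464, 0.1536).
Drum 2:
Material balance + equilibrium reduce to Σ zᵢ(Kᵢ−1)/(1+ψ₂(Kᵢ−1)) = 0.
g(0) = ΣzᵢKᵢ − 1 = 0.164 and g(1) = 1 − Σzᵢ/Kᵢ = -0.448, so a root lies in (0, 1).
Binary case is linear: z₁(K₁−1)(1+ψ₂(K₂−1)) + z₂(K₂−1)(1+ψ₂(K₁−1)) = 0
⇒ ψ₂ = [z₁(K₁−1)+z₂(K₂−1)] / [−(K₁−1)(K₂−1)] = 0.1639/0.2769 = 0.592
  A: x = 0.704, y = 0.944
  B: x = 0.296, y = 0.056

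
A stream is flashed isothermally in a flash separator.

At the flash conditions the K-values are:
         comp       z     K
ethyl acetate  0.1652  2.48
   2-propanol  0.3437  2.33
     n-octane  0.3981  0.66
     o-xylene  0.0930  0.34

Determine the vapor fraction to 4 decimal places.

ψ = 0.8354

Rachford–Rice: g(ψ) = Σ zᵢ(Kᵢ−1)/(1+ψ(Kᵢ−1)) = 0.
g(0) = ΣzᵢKᵢ − 1 = 0.5049 and g(1) = 1 − Σzᵢ/Kᵢ = -0.0908, so a root lies in (0, 1).
Newton–Raphson from ψ = 0.61:
  ψ = 0.6100: g = 0.10735, g' = -0.4720 → ψ = 0.8374
  ψ = 0.8374: g = -0.00102, g' = -0.5007 → ψ = 0.8354
Converged at ψ = 0.8354.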